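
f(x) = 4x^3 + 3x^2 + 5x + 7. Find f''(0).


First derivative:
f'(x) = 12x^2 + 6x + 5
Second derivative:
f''(x) = 24x + 6
Substitute x = 0:
f''(0) = 24 * 0 + 6
= 0 + 6
= 6

6


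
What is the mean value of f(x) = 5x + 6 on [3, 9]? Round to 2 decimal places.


Average value = 1/(b-a) * integral from a to b of f(x) dx
First compute the integral of 5x + 6:
F(x) = (5/2)x^2 + 6x
F(9) = 5/2 * 81 + 6 * 9 = 513/2
F(3) = 5/2 * 9 + 6 * 3 = 81/2
Integral = 513/2 - 81/2 = 216
Average = 216 / (9 - 3) = 216 / 6
= 36 = 36.00

36.00


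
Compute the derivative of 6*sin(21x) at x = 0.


Apply the chain rule to differentiate 6*sin(21x):
d/dx [6*sin(21x)]
= 6 * cos(21x) * d/dx(21x)
= 6 * 21 * cos(21x)
= 126 * cos(21x)
Evaluate at x = 0:
= 126 * cos(0)
= 126 * 1
= 126

126


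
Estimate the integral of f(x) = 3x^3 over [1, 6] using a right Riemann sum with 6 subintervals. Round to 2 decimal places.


Right Riemann sum uses right endpoints of each subinterval.
Interval: [1, 6], n = 6
dx = (6 - 1) / 6 = 5/6
Right endpoints: [11/6, 8/3, 7/2, 13/3, 31/6, 6]
f values: [1331/72, 512/9, 1029/8, 2197/9, 29791/72, 648]
Sum = dx * (sum of f values)
= 5/6 * 12079/8
= 60395/48 ≈ 1258.23

1258.23


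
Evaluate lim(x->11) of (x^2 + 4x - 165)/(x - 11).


Direct substitution gives 0/0, so we factor the numerator.
Factor: (x^2 + 4x - 165) = (x - 11)(x + 15)
Cancel the common factor (x - 11):
(x^2 + 4x - 165)/(x - 11) = (x + 15)
Now substitute x = 11:
= (11) - (-15) = 26

26


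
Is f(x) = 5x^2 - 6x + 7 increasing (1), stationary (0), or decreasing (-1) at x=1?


Compute f'(x) to determine behavior:
f'(x) = 10x - 6
f'(1) = 10 * 1 - 6
= 10 - 6
= 4
Since f'(1) > 0, the function is increasing (1)

1


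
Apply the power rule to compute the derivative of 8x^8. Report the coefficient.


We apply the power rule: d/dx [ax^n] = a*n * x^(n-1)
d/dx [8x^8]
= 8 * 8 * x^(8-1)
= 64x^7
The coefficient is 64

64


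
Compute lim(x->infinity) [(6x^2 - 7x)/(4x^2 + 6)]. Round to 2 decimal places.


For limits at infinity with equal-degree polynomials,
we compare leading coefficients.
Numerator leading term: 6x^2
Denominator leading term: 4x^2
Divide both by x^2:
lim = (6 - 7/x) / (4 + 6/x^2)
As x -> infinity, the 1/x and 1/x^2 terms vanish:
= 6/4 = 3/2 = 1.50

1.50


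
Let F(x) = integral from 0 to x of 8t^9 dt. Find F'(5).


By the Fundamental Theorem of Calculus (Part 1):
If F(x) = integral from 0 to x of f(t) dt, then F'(x) = f(x)
Here f(t) = 8t^9
So F'(x) = 8x^9
Evaluate at x = 5:
F'(5) = 8 * 5^9
= 8 * 1953125
= 15625000

15625000


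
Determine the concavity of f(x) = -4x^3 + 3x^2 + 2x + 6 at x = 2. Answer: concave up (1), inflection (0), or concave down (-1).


Concavity is determined by the sign of f''(x).
f(x) = -4x^3 + 3x^2 + 2x + 6
f'(x) = -12x^2 + 6x + 2
f''(x) = -24x + 6
f''(2) = -24 * 2 + 6
= -48 + 6
= -42
Since f''(2) < 0, the function is concave down (-1)

-1


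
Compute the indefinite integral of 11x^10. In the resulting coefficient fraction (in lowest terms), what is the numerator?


Apply the power rule for integration:
integral of ax^n dx = a/(n+1) * x^(n+1) + C
integral of 11x^10 dx
= 11/11 * x^11 + C
= 1 * x^11 + C
The coefficient in lowest terms is 1 = 1/1, so its numerator is 1

1


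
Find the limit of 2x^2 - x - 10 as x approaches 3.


Since polynomials are continuous, we use direct substitution.
lim(x->3) of 2x^2 - x - 10
= 2 * 3^2 - 1 * 3 - 10
= 18 - 3 - 10
= 5

5


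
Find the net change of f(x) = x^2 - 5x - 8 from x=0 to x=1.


Net change = f(b) - f(a)
f(x) = x^2 - 5x - 8
Compute f(1):
f(1) = 1 * 1^2 - 5 * 1 - 8
= 1 - 5 - 8
= -12
Compute f(0):
f(0) = 1 * 0^2 - 5 * 0 - 8
= 0 + 0 - 8
= -8
Net change = -12 - (-8) = -4

-4


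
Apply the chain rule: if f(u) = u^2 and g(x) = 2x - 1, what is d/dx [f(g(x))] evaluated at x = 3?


Using the chain rule: (f(g(x)))' = f'(g(x)) * g'(x)
First, find g(3):
g(3) = 2 * 3 - 1 = 5
Next, f'(u) = 2u
And g'(x) = 2
So f'(g(3)) * g'(3)
= 2 * 5 * 2
= 20

20


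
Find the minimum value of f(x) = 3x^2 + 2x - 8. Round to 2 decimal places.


For a quadratic f(x) = ax^2 + bx + c with a > 0, the minimum is at the vertex.
Vertex x-coordinate: x = -b/(2a)
x = -(2) / (2 * 3)
x = -2/6 = -1/3
Substitute back to find the minimum value:
f(-1/3) = 3 * (-1/3)^2 + 2 * (-1/3) - 8
= 1/3 - 2/3 - 8
= -25/3 ≈ -8.33

-8.33


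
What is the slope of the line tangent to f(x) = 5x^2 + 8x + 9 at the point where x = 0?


The slope of the tangent line equals f'(x) at the point.
f(x) = 5x^2 + 8x + 9
f'(x) = 10x + 8
At x = 0:
f'(0) = 10 * 0 + 8
= 0 + 8
= 8

8


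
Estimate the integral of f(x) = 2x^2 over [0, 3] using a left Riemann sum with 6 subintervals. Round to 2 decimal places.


Left Riemann sum uses left endpoints of each subinterval.
Interval: [0, 3], n = 6
dx = (3 - 0) / 6 = 1/2
Left endpoints: [0, 1/2, 1, 3/2, 2, 5/2]
f values: [0, 1/2, 2, 9/2, 8, 25/2]
Sum = dx * (sum of f values)
= 1/2 * 55/2
= 55/4 = 13.75

13.75


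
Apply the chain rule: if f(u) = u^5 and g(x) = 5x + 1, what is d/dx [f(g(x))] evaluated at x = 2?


Using the chain rule: (f(g(x)))' = f'(g(x)) * g'(x)
First, find g(2):
g(2) = 5 * 2 + 1 = 11
Next, f'(u) = 5u^4
And g'(x) = 5
So f'(g(2)) * g'(2)
= 5 * 11^4 * 5
= 5 * 14641 * 5
= 366025

366025


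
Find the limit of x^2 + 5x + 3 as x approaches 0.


Since polynomials are continuous, we use direct substitution.
lim(x->0) of x^2 + 5x + 3
= 1 * 0^2 + 5 * 0 + 3
= 0 + 0 + 3
= 3

3


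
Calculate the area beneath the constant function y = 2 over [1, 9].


The area under a constant function y = 2 is a rectangle.
Width = 9 - 1 = 8
Height = 2
Area = width * height
= 8 * 2
= 16

16


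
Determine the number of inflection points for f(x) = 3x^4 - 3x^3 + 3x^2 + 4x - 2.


Inflection points occur where f''(x) = 0 and concavity changes.
f(x) = 3x^4 - 3x^3 + 3x^2 + 4x - 2
f'(x) = 12x^3 - 9x^2 + 6x + 4
f''(x) = 36x^2 - 18x + 6
This is a quadratic in x. Use the discriminant to count real roots.
Discriminant = (-18)^2 - 4 * 36 * 6
= 324 - 864
= -540
Since discriminant < 0, f''(x) = 0 has no real solutions.
Number of inflection points: 0

0


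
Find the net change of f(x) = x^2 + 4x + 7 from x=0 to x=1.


Net change = f(b) - f(a)
f(x) = x^2 + 4x + 7
Compute f(1):
f(1) = 1 * 1^2 + 4 * 1 + 7
= 1 + 4 + 7
= 12
Compute f(0):
f(0) = 1 * 0^2 + 4 * 0 + 7
= 0 + 0 + 7
= 7
Net change = 12 - 7 = 5

5


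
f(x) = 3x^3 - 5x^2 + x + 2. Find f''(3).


First derivative:
f'(x) = 9x^2 - 10x + 1
Second derivative:
f''(x) = 18x - 10
Substitute x = 3:
f''(3) = 18 * 3 - 10
= 54 - 10
= 44

44


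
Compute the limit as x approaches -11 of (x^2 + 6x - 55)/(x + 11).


Direct substitution gives 0/0, so we factor the numerator.
Factor: (x^2 + 6x - 55) = (x + 11)(x - 5)
Cancel the common factor (x + 11):
(x^2 + 6x - 55)/(x + 11) = (x - 5)
Now substitute x = -11:
= (-11) - (5) = -16

-16


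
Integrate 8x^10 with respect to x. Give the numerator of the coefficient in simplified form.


Apply the power rule for integration:
integral of ax^n dx = a/(n+1) * x^(n+1) + C
integral of 8x^10 dx
= 8/11 * x^11 + C
The coefficient in lowest terms is 8/11, and its numerator is 8

8


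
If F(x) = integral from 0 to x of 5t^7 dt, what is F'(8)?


By the Fundamental Theorem of Calculus (Part 1):
If F(x) = integral from 0 to x of f(t) dt, then F'(x) = f(x)
Here f(t) = 5t^7
So F'(x) = 5x^7
Evaluate at x = 8:
F'(8) = 5 * 8^7
= 5 * 2097152
= 10485760

10485760


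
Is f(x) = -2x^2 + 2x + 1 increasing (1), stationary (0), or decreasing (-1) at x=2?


Compute f'(x) to determine behavior:
f'(x) = -4x + 2
f'(2) = -4 * 2 + 2
= -8 + 2
= -6
Since f'(2) < 0, the function is decreasing (-1)

-1


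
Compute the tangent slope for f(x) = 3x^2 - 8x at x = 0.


The slope of the tangent line equals f'(x) at the point.
f(x) = 3x^2 - 8x
f'(x) = 6x - 8
At x = 0:
f'(0) = 6 * 0 - 8
= 0 - 8
= -8

-8


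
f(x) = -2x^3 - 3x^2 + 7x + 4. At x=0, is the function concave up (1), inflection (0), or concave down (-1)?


Concavity is determined by the sign of f''(x).
f(x) = -2x^3 - 3x^2 + 7x + 4
f'(x) = -6x^2 - 6x + 7
f''(x) = -12x - 6
f''(0) = -12 * 0 - 6
= 0 - 6
= -6
Since f''(0) < 0, the function is concave down (-1)

-1


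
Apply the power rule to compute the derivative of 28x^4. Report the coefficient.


We apply the power rule: d/dx [ax^n] = a*n * x^(n-1)
d/dx [28x^4]
= 28 * 4 * x^(4-1)
= 112x^3
The coefficient is 112

112


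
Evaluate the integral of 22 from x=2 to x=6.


The integral of a constant k over [a, b] equals k * (b - a).
integral from 2 to 6 of 22 dx
= 22 * (6 - 2)
= 22 * 4
= 88

88


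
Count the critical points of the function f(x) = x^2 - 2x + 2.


Find where f'(x) = 0:
f'(x) = 2x - 2
Set f'(x) = 0:
2x - 2 = 0
x = 2 / 2 = 1
This is a linear equation in x, so there is exactly one solution.
Number of critical points: 1

1


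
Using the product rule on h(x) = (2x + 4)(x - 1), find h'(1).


Let u(x) = 2x + 4 and v(x) = x - 1
u'(x) = 2
v'(x) = 1
Product rule: h'(x) = u'(x)*v(x) + u(x)*v'(x)
= 2 * (x - 1) + (2x + 4) * 1
At x = 1:
u(1) = 2 * 1 + 4 = 6
v(1) = 1 * 1 - 1 = 0
h'(1) = 2 * 0 + 6 * 1
= 0 + 6
= 6

6


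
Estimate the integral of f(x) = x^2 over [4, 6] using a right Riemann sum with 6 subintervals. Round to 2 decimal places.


Right Riemann sum uses right endpoints of each subinterval.
Interval: [4, 6], n = 6
dx = (6 - 4) / 6 = 1/3
Right endpoints: [13/3, 14/3, 5, 16/3, 17/3, 6]
f values: [169/9, 196/9, 25, 256/9, 289/9, 36]
Sum = dx * (sum of f values)
= 1/3 * 1459/9
= 1459/27 ≈ 54.04

54.04


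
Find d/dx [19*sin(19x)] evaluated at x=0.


Apply the chain rule to differentiate 19*sin(19x):
d/dx [19*sin(19x)]
= 19 * cos(19x) * d/dx(19x)
= 19 * 19 * cos(19x)
= 361 * cos(19x)
Evaluate at x = 0:
= 361 * cos(0)
= 361 * 1
= 361

361


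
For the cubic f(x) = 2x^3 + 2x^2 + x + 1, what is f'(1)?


Differentiate f(x) = 2x^3 + 2x^2 + x + 1 term by term:
f'(x) = 6x^2 + 4x + 1
Substitute x = 1:
f'(1) = 6 * 1^2 + 4 * 1 + 1
= 6 + 4 + 1
= 11

11


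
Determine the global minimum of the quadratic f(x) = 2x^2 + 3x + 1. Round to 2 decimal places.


For a quadratic f(x) = ax^2 + bx + c with a > 0, the minimum is at the vertex.
Vertex x-coordinate: x = -b/(2a)
x = -(3) / (2 * 2)
x = -3/4
Substitute back to find the minimum value:
f(-3/4) = 2 * (-3/4)^2 + 3 * (-3/4) + 1
= 9/8 - 9/4 + 1
= -1/8 ≈ -0.13

-0.13


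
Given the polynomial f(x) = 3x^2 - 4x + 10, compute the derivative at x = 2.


Differentiate term by term using power and sum rules:
f(x) = 3x^2 - 4x + 10
f'(x) = 6x - 4
Substitute x = 2:
f'(2) = 6 * 2 - 4
= 12 - 4
= 8

8


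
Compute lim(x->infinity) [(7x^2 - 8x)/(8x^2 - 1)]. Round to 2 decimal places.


For limits at infinity with equal-degree polynomials,
we compare leading coefficients.
Numerator leading term: 7x^2
Denominator leading term: 8x^2
Divide both by x^2:
lim = (7 - 8/x) / (8 - 1/x^2)
As x -> infinity, the 1/x and 1/x^2 terms vanish:
= 7/8 ≈ 0.88

0.88


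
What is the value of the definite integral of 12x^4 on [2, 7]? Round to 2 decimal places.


Find the antiderivative of 12x^4:
F(x) = 12/5 * x^5
Apply the Fundamental Theorem of Calculus:
F(7) - F(2)
= 12/5 * 7^5 - 12/5 * 2^5
= 12/5 * (16807 - 32)
= 12/5 * 16775
= 40260 = 40260.00

40260.00


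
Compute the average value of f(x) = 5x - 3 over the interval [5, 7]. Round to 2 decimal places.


Average value = 1/(b-a) * integral from a to b of f(x) dx
First compute the integral of 5x - 3:
F(x) = (5/2)x^2 - 3x
F(7) = 5/2 * 49 - 3 * 7 = 203/2
F(5) = 5/2 * 25 - 3 * 5 = 95/2
Integral = 203/2 - 95/2 = 54
Average = 54 / (7 - 5) = 54 / 2
= 27 = 27.00

27.00


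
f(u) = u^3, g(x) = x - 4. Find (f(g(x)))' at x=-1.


Using the chain rule: (f(g(x)))' = f'(g(x)) * g'(x)
First, find g(-1):
g(-1) = 1 * (-1) - 4 = -5
Next, f'(u) = 3u^2
And g'(x) = 1
So f'(g(-1)) * g'(-1)
= 3 * (-5)^2 * 1
= 3 * 25 * 1
= 75

75


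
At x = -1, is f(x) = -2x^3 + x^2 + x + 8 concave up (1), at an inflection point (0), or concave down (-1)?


Concavity is determined by the sign of f''(x).
f(x) = -2x^3 + x^2 + x + 8
f'(x) = -6x^2 + 2x + 1
f''(x) = -12x + 2
f''(-1) = -12 * (-1) + 2
= 12 + 2
= 14
Since f''(-1) > 0, the function is concave up (1)

1


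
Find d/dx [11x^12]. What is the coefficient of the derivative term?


We apply the power rule: d/dx [ax^n] = a*n * x^(n-1)
d/dx [11x^12]
= 11 * 12 * x^(12-1)
= 132x^11
The coefficient is 132

132


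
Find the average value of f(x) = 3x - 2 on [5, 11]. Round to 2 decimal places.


Average value = 1/(b-a) * integral from a to b of f(x) dx
First compute the integral of 3x - 2:
F(x) = (3/2)x^2 - 2x
F(11) = 3/2 * 121 - 2 * 11 = 319/2
F(5) = 3/2 * 25 - 2 * 5 = 55/2
Integral = 319/2 - 55/2 = 132
Average = 132 / (11 - 5) = 132 / 6
= 22 = 22.00

22.00


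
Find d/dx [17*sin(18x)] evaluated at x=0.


Apply the chain rule to differentiate 17*sin(18x):
d/dx [17*sin(18x)]
= 17 * cos(18x) * d/dx(18x)
= 17 * 18 * cos(18x)
= 306 * cos(18x)
Evaluate at x = 0:
= 306 * cos(0)
= 306 * 1
= 306

306


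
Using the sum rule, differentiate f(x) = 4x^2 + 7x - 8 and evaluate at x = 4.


Differentiate term by term using power and sum rules:
f(x) = 4x^2 + 7x - 8
f'(x) = 8x + 7
Substitute x = 4:
f'(4) = 8 * 4 + 7
= 32 + 7
= 39

39


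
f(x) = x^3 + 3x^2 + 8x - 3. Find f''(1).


First derivative:
f'(x) = 3x^2 + 6x + 8
Second derivative:
f''(x) = 6x + 6
Substitute x = 1:
f''(1) = 6 * 1 + 6
= 6 + 6
= 12

12


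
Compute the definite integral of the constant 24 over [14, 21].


The integral of a constant k over [a, b] equals k * (b - a).
integral from 14 to 21 of 24 dx
= 24 * (21 - 14)
= 24 * 7
= 168

168


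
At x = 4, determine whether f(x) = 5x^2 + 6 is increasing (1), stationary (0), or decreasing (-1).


Compute f'(x) to determine behavior:
f'(x) = 10x
f'(4) = 10 * 4 + 0
= 40 + 0
= 40
Since f'(4) > 0, the function is increasing (1)

1


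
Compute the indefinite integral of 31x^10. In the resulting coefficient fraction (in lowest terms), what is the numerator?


Apply the power rule for integration:
integral of ax^n dx = a/(n+1) * x^(n+1) + C
integral of 31x^10 dx
= 31/11 * x^11 + C
The coefficient in lowest terms is 31/11, and its numerator is 31

31


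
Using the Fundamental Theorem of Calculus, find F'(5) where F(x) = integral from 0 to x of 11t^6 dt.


By the Fundamental Theorem of Calculus (Part 1):
If F(x) = integral from 0 to x of f(t) dt, then F'(x) = f(x)
Here f(t) = 11t^6
So F'(x) = 11x^6
Evaluate at x = 5:
F'(5) = 11 * 5^6
= 11 * 15625
= 171875

171875


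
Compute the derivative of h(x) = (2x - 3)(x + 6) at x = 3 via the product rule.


Let u(x) = 2x - 3 and v(x) = x + 6
u'(x) = 2
v'(x) = 1
Product rule: h'(x) = u'(x)*v(x) + u(x)*v'(x)
= 2 * (x + 6) + (2x - 3) * 1
At x = 3:
u(3) = 2 * 3 - 3 = 3
v(3) = 1 * 3 + 6 = 9
h'(3) = 2 * 9 + 3 * 1
= 18 + 3
= 21

21


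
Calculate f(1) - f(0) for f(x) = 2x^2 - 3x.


Net change = f(b) - f(a)
f(x) = 2x^2 - 3x
Compute f(1):
f(1) = 2 * 1^2 - 3 * 1 + 0
= 2 - 3 + 0
= -1
Compute f(0):
f(0) = 2 * 0^2 - 3 * 0 + 0
= 0 + 0 + 0
= 0
Net change = -1 - 0 = -1

-1


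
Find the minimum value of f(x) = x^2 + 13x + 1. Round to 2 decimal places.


For a quadratic f(x) = ax^2 + bx + c with a > 0, the minimum is at the vertex.
Vertex x-coordinate: x = -b/(2a)
x = -(13) / (2 * 1)
x = -13/2
Substitute back to find the minimum value:
f(-13/2) = 1 * (-13/2)^2 + 13 * (-13/2) + 1
= 169/4 - 169/2 + 1
= -165/4 = -41.25

-41.25


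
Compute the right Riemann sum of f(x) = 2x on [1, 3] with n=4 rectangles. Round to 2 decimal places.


Right Riemann sum uses right endpoints of each subinterval.
Interval: [1, 3], n = 4
dx = (3 - 1) / 4 = 1/2
Right endpoints: [3/2, 2, 5/2, 3]
f values: [3, 4, 5, 6]
Sum = dx * (sum of f values)
= 1/2 * 18
= 9 = 9.00

9.00


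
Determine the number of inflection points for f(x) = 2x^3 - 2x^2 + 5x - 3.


Inflection points occur where f''(x) = 0 and concavity changes.
f(x) = 2x^3 - 2x^2 + 5x - 3
f'(x) = 6x^2 - 4x + 5
f''(x) = 12x - 4
Set f''(x) = 0:
12x - 4 = 0
x = 4 / 12 = 1/3
Since f''(x) is linear (degree 1), it changes sign at this point.
Therefore there is exactly 1 inflection point.

1


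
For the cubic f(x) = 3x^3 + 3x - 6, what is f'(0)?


Differentiate f(x) = 3x^3 + 3x - 6 term by term:
f'(x) = 9x^2 + 3
Substitute x = 0:
f'(0) = 9 * 0^2 + 0 * 0 + 3
= 0 + 0 + 3
= 3

3


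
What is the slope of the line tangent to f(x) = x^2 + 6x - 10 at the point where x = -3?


The slope of the tangent line equals f'(x) at the point.
f(x) = x^2 + 6x - 10
f'(x) = 2x + 6
At x = -3:
f'(-3) = 2 * (-3) + 6
= -6 + 6
= 0

0


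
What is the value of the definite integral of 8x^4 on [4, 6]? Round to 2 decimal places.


Find the antiderivative of 8x^4:
F(x) = 8/5 * x^5
Apply the Fundamental Theorem of Calculus:
F(6) - F(4)
= 8/5 * 6^5 - 8/5 * 4^5
= 8/5 * (7776 - 1024)
= 8/5 * 6752
= 54016/5 = 10803.20

10803.20


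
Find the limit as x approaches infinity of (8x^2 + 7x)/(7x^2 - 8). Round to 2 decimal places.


For limits at infinity with equal-degree polynomials,
we compare leading coefficients.
Numerator leading term: 8x^2
Denominator leading term: 7x^2
Divide both by x^2:
lim = (8 + 7/x) / (7 - 8/x^2)
As x -> infinity, the 1/x and 1/x^2 terms vanish:
= 8/7 ≈ 1.14

1.14


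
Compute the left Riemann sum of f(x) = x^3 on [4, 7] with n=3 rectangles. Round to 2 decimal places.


Left Riemann sum uses left endpoints of each subinterval.
Interval: [4, 7], n = 3
dx = (7 - 4) / 3 = 1
Left endpoints: [4, 5, 6]
f values: [64, 125, 216]
Sum = dx * (sum of f values)
= 1 * 405
= 405 = 405.00

405.00


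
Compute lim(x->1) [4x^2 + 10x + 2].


Since polynomials are continuous, we use direct substitution.
lim(x->1) of 4x^2 + 10x + 2
= 4 * 1^2 + 10 * 1 + 2
= 4 + 10 + 2
= 16

16


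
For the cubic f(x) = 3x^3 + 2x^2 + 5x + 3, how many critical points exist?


Find where f'(x) = 0:
f(x) = 3x^3 + 2x^2 + 5x + 3
f'(x) = 9x^2 + 4x + 5
This is a quadratic in x. Use the discriminant to count real roots.
Discriminant = (4)^2 - 4 * 9 * 5
= 16 - 180
= -164
Since discriminant < 0, f'(x) = 0 has no real solutions.
Number of critical points: 0

0


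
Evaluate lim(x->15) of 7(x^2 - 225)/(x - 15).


Direct substitution gives 0/0, so we factor the numerator.
Factor: 7(x^2 - 225) = 7 * (x - 15)(x + 15)
Cancel the common factor (x - 15):
7(x^2 - 225)/(x - 15) = 7 * (x + 15)
Now substitute x = 15:
= 7 * (15 + 15) = 210

210


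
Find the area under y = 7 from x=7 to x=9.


The area under a constant function y = 7 is a rectangle.
Width = 9 - 7 = 2
Height = 7
Area = width * height
= 2 * 7
= 14

14


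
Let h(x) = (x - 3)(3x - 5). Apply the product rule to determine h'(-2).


Let u(x) = x - 3 and v(x) = 3x - 5
u'(x) = 1
v'(x) = 3
Product rule: h'(x) = u'(x)*v(x) + u(x)*v'(x)
= 1 * (3x - 5) + (x - 3) * 3
At x = -2:
u(-2) = 1 * (-2) - 3 = -5
v(-2) = 3 * (-2) - 5 = -11
h'(-2) = 1 * (-11) + (-5) * 3
= -11 - 15
= -26

-26


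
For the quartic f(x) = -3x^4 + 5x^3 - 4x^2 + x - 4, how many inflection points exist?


Inflection points occur where f''(x) = 0 and concavity changes.
f(x) = -3x^4 + 5x^3 - 4x^2 + x - 4
f'(x) = -12x^3 + 15x^2 - 8x + 1
f''(x) = -36x^2 + 30x - 8
This is a quadratic in x. Use the discriminant to count real roots.
Discriminant = (30)^2 - 4 * (-36) * (-8)
= 900 - 1152
= -252
Since discriminant < 0, f''(x) = 0 has no real solutions.
Number of inflection points: 0

0


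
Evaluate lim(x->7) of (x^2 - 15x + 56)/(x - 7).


Direct substitution gives 0/0, so we factor the numerator.
Factor: (x^2 - 15x + 56) = (x - 7)(x - 8)
Cancel the common factor (x - 7):
(x^2 - 15x + 56)/(x - 7) = (x - 8)
Now substitute x = 7:
= (7) - (8) = -1

-1


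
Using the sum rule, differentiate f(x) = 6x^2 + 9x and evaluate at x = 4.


Differentiate term by term using power and sum rules:
f(x) = 6x^2 + 9x
f'(x) = 12x + 9
Substitute x = 4:
f'(4) = 12 * 4 + 9
= 48 + 9
= 57

57


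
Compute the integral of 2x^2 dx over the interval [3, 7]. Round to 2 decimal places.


Find the antiderivative of 2x^2:
F(x) = 2/3 * x^3
Apply the Fundamental Theorem of Calculus:
F(7) - F(3)
= 2/3 * 7^3 - 2/3 * 3^3
= 2/3 * (343 - 27)
= 2/3 * 316
= 632/3 ≈ 210.67

210.67


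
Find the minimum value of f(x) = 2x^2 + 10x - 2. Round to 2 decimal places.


For a quadratic f(x) = ax^2 + bx + c with a > 0, the minimum is at the vertex.
Vertex x-coordinate: x = -b/(2a)
x = -(10) / (2 * 2)
x = -10/4 = -5/2
Substitute back to find the minimum value:
f(-5/2) = 2 * (-5/2)^2 + 10 * (-5/2) - 2
= 25/2 - 25 - 2
= -29/2 = -14.50

-14.50


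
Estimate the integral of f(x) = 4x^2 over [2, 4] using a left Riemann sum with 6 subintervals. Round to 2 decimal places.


Left Riemann sum uses left endpoints of each subinterval.
Interval: [2, 4], n = 6
dx = (4 - 2) / 6 = 1/3
Left endpoints: [2, 7/3, 8/3, 3, 10/3, 11/3]
f values: [16, 196/9, 256/9, 36, 400/9, 484/9]
Sum = dx * (sum of f values)
= 1/3 * 1804/9
= 1804/27 ≈ 66.81

66.81


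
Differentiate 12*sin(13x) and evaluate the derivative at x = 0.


Apply the chain rule to differentiate 12*sin(13x):
d/dx [12*sin(13x)]
= 12 * cos(13x) * d/dx(13x)
= 12 * 13 * cos(13x)
= 156 * cos(13x)
Evaluate at x = 0:
= 156 * cos(0)
= 156 * 1
= 156

156


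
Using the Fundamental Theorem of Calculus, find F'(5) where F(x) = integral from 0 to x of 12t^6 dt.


By the Fundamental Theorem of Calculus (Part 1):
If F(x) = integral from 0 to x of f(t) dt, then F'(x) = f(x)
Here f(t) = 12t^6
So F'(x) = 12x^6
Evaluate at x = 5:
F'(5) = 12 * 5^6
= 12 * 15625
= 187500

187500


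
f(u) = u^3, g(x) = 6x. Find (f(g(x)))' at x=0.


Using the chain rule: (f(g(x)))' = f'(g(x)) * g'(x)
First, find g(0):
g(0) = 6 * 0 + 0 = 0
Next, f'(u) = 3u^2
And g'(x) = 6
So f'(g(0)) * g'(0)
= 3 * 0^2 * 6
= 3 * 0 * 6
= 0

0


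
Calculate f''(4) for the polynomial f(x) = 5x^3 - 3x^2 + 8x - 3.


First derivative:
f'(x) = 15x^2 - 6x + 8
Second derivative:
f''(x) = 30x - 6
Substitute x = 4:
f''(4) = 30 * 4 - 6
= 120 - 6
= 114

114


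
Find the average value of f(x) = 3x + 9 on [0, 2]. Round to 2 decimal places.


Average value = 1/(b-a) * integral from a to b of f(x) dx
First compute the integral of 3x + 9:
F(x) = (3/2)x^2 + 9x
F(2) = 3/2 * 4 + 9 * 2 = 24
F(0) = 3/2 * 0 + 9 * 0 = 0
Integral = 24 - 0 = 24
Average = 24 / (2 - 0) = 24 / 2
= 12 = 12.00

12.00


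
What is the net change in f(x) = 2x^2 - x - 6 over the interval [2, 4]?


Net change = f(b) - f(a)
f(x) = 2x^2 - x - 6
Compute f(4):
f(4) = 2 * 4^2 - 1 * 4 - 6
= 32 - 4 - 6
= 22
Compute f(2):
f(2) = 2 * 2^2 - 1 * 2 - 6
= 8 - 2 - 6
= 0
Net change = 22 - 0 = 22

22


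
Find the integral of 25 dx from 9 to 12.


The integral of a constant k over [a, b] equals k * (b - a).
integral from 9 to 12 of 25 dx
= 25 * (12 - 9)
= 25 * 3
= 75

75


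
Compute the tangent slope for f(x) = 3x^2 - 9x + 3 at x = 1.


The slope of the tangent line equals f'(x) at the point.
f(x) = 3x^2 - 9x + 3
f'(x) = 6x - 9
At x = 1:
f'(1) = 6 * 1 - 9
= 6 - 9
= -3

-3


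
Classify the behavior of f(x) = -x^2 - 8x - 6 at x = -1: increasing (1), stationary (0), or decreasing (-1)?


Compute f'(x) to determine behavior:
f'(x) = -2x - 8
f'(-1) = -2 * (-1) - 8
= 2 - 8
= -6
Since f'(-1) < 0, the function is decreasing (-1)

-1


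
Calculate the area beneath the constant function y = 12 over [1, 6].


The area under a constant function y = 12 is a rectangle.
Width = 6 - 1 = 5
Height = 12
Area = width * height
= 5 * 12
= 60

60


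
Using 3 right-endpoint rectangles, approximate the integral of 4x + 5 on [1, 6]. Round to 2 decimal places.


Right Riemann sum uses right endpoints of each subinterval.
Interval: [1, 6], n = 3
dx = (6 - 1) / 3 = 5/3
Right endpoints: [8/3, 13/3, 6]
f values: [47/3, 67/3, 29]
Sum = dx * (sum of f values)
= 5/3 * 67
= 335/3 ≈ 111.67

111.67


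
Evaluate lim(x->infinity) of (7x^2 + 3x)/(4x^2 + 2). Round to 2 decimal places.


For limits at infinity with equal-degree polynomials,
we compare leading coefficients.
Numerator leading term: 7x^2
Denominator leading term: 4x^2
Divide both by x^2:
lim = (7 + 3/x) / (4 + 2/x^2)
As x -> infinity, the 1/x and 1/x^2 terms vanish:
= 7/4 = 1.75

1.75


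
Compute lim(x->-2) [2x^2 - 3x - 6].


Since polynomials are continuous, we use direct substitution.
lim(x->-2) of 2x^2 - 3x - 6
= 2 * (-2)^2 - 3 * (-2) - 6
= 8 + 6 - 6
= 8

8


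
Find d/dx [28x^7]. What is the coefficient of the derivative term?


We apply the power rule: d/dx [ax^n] = a*n * x^(n-1)
d/dx [28x^7]
= 28 * 7 * x^(7-1)
= 196x^6
The coefficient is 196

196


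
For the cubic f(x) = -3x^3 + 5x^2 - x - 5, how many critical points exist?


Find where f'(x) = 0:
f(x) = -3x^3 + 5x^2 - x - 5
f'(x) = -9x^2 + 10x - 1
This is a quadratic in x. Use the discriminant to count real roots.
Discriminant = (10)^2 - 4 * (-9) * (-1)
= 100 - 36
= 64
Since discriminant > 0, f'(x) = 0 has 2 real solutions.
Number of critical points: 2

2


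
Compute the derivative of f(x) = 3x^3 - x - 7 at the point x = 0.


Differentiate f(x) = 3x^3 - x - 7 term by term:
f'(x) = 9x^2 - 1
Substitute x = 0:
f'(0) = 9 * 0^2 + 0 * 0 - 1
= 0 + 0 - 1
= -1

-1


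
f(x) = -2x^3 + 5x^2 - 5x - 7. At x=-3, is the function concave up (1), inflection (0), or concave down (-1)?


Concavity is determined by the sign of f''(x).
f(x) = -2x^3 + 5x^2 - 5x - 7
f'(x) = -6x^2 + 10x - 5
f''(x) = -12x + 10
f''(-3) = -12 * (-3) + 10
= 36 + 10
= 46
Since f''(-3) > 0, the function is concave up (1)

1


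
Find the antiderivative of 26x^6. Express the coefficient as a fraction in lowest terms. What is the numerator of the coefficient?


Apply the power rule for integration:
integral of ax^n dx = a/(n+1) * x^(n+1) + C
integral of 26x^6 dx
= 26/7 * x^7 + C
The coefficient in lowest terms is 26/7, and its numerator is 26

26


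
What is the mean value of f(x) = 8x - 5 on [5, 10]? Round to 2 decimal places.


Average value = 1/(b-a) * integral from a to b of f(x) dx
First compute the integral of 8x - 5:
F(x) = 4x^2 - 5x
F(10) = 4 * 100 - 5 * 10 = 350
F(5) = 4 * 25 - 5 * 5 = 75
Integral = 350 - 75 = 275
Average = 275 / (10 - 5) = 275 / 5
= 55 = 55.00

55.00


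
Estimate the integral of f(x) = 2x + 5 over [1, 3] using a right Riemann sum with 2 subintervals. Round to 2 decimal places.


Right Riemann sum uses right endpoints of each subinterval.
Interval: [1, 3], n = 2
dx = (3 - 1) / 2 = 1
Right endpoints: [2, 3]
f values: [9, 11]
Sum = dx * (sum of f values)
= 1 * 20
= 20 = 20.00

20.00


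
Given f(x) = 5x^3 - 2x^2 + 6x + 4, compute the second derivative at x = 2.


First derivative:
f'(x) = 15x^2 - 4x + 6
Second derivative:
f''(x) = 30x - 4
Substitute x = 2:
f''(2) = 30 * 2 - 4
= 60 - 4
= 56

56


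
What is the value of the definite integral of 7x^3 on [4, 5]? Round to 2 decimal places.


Find the antiderivative of 7x^3:
F(x) = 7/4 * x^4
Apply the Fundamental Theorem of Calculus:
F(5) - F(4)
= 7/4 * 5^4 - 7/4 * 4^4
= 7/4 * (625 - 256)
= 7/4 * 369
= 2583/4 = 645.75

645.75


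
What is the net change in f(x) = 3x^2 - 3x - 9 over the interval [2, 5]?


Net change = f(b) - f(a)
f(x) = 3x^2 - 3x - 9
Compute f(5):
f(5) = 3 * 5^2 - 3 * 5 - 9
= 75 - 15 - 9
= 51
Compute f(2):
f(2) = 3 * 2^2 - 3 * 2 - 9
= 12 - 6 - 9
= -3
Net change = 51 - (-3) = 54

54


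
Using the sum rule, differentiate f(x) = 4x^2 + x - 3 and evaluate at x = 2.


Differentiate term by term using power and sum rules:
f(x) = 4x^2 + x - 3
f'(x) = 8x + 1
Substitute x = 2:
f'(2) = 8 * 2 + 1
= 16 + 1
= 17

17


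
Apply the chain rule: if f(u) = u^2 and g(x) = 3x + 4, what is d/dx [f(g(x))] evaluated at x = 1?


Using the chain rule: (f(g(x)))' = f'(g(x)) * g'(x)
First, find g(1):
g(1) = 3 * 1 + 4 = 7
Next, f'(u) = 2u
And g'(x) = 3
So f'(g(1)) * g'(1)
= 2 * 7 * 3
= 42

42


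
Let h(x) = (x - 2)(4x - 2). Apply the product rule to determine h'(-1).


Let u(x) = x - 2 and v(x) = 4x - 2
u'(x) = 1
v'(x) = 4
Product rule: h'(x) = u'(x)*v(x) + u(x)*v'(x)
= 1 * (4x - 2) + (x - 2) * 4
At x = -1:
u(-1) = 1 * (-1) - 2 = -3
v(-1) = 4 * (-1) - 2 = -6
h'(-1) = 1 * (-6) + (-3) * 4
= -6 - 12
= -18

-18


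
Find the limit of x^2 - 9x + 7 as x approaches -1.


Since polynomials are continuous, we use direct substitution.
lim(x->-1) of x^2 - 9x + 7
= 1 * (-1)^2 - 9 * (-1) + 7
= 1 + 9 + 7
= 17

17


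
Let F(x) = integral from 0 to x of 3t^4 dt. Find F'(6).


By the Fundamental Theorem of Calculus (Part 1):
If F(x) = integral from 0 to x of f(t) dt, then F'(x) = f(x)
Here f(t) = 3t^4
So F'(x) = 3x^4
Evaluate at x = 6:
F'(6) = 3 * 6^4
= 3 * 1296
= 3888

3888


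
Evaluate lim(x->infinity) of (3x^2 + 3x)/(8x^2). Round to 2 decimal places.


For limits at infinity with equal-degree polynomials,
we compare leading coefficients.
Numerator leading term: 3x^2
Denominator leading term: 8x^2
Divide both by x^2:
lim = (3 + 3/x) / (8)
As x -> infinity, the 1/x and 1/x^2 terms vanish:
= 3/8 ≈ 0.38

0.38


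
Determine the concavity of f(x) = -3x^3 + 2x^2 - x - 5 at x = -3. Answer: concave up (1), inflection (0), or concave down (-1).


Concavity is determined by the sign of f''(x).
f(x) = -3x^3 + 2x^2 - x - 5
f'(x) = -9x^2 + 4x - 1
f''(x) = -18x + 4
f''(-3) = -18 * (-3) + 4
= 54 + 4
= 58
Since f''(-3) > 0, the function is concave up (1)

1


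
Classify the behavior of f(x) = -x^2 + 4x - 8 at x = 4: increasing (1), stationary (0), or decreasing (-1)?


Compute f'(x) to determine behavior:
f'(x) = -2x + 4
f'(4) = -2 * 4 + 4
= -8 + 4
= -4
Since f'(4) < 0, the function is decreasing (-1)

-1


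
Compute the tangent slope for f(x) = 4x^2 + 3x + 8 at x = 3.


The slope of the tangent line equals f'(x) at the point.
f(x) = 4x^2 + 3x + 8
f'(x) = 8x + 3
At x = 3:
f'(3) = 8 * 3 + 3
= 24 + 3
= 27

27


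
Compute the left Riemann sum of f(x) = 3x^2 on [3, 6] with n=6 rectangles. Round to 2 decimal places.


Left Riemann sum uses left endpoints of each subinterval.
Interval: [3, 6], n = 6
dx = (6 - 3) / 6 = 1/2
Left endpoints: [3, 7/2, 4, 9/2, 5, 11/2]
f values: [27, 147/4, 48, 243/4, 75, 363/4]
Sum = dx * (sum of f values)
= 1/2 * 1353/4
= 1353/8 ≈ 169.13

169.13


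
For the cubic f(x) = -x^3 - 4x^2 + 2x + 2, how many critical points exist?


Find where f'(x) = 0:
f(x) = -x^3 - 4x^2 + 2x + 2
f'(x) = -3x^2 - 8x + 2
This is a quadratic in x. Use the discriminant to count real roots.
Discriminant = (-8)^2 - 4 * (-3) * 2
= 64 - (-24)
= 88
Since discriminant > 0, f'(x) = 0 has 2 real solutions.
Number of critical points: 2

2


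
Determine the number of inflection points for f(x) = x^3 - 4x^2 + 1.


Inflection points occur where f''(x) = 0 and concavity changes.
f(x) = x^3 - 4x^2 + 1
f'(x) = 3x^2 - 8x
f''(x) = 6x - 8
Set f''(x) = 0:
6x - 8 = 0
x = 8 / 6 = 4/3
Since f''(x) is linear (degree 1), it changes sign at this point.
Therefore there is exactly 1 inflection point.

1


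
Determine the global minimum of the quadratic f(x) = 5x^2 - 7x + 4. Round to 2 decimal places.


For a quadratic f(x) = ax^2 + bx + c with a > 0, the minimum is at the vertex.
Vertex x-coordinate: x = -b/(2a)
x = -(-7) / (2 * 5)
x = 7/10
Substitute back to find the minimum value:
f(7/10) = 5 * (7/10)^2 - 7 * (7/10) + 4
= 49/20 - 49/10 + 4
= 31/20 = 1.55

1.55


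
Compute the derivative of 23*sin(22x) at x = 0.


Apply the chain rule to differentiate 23*sin(22x):
d/dx [23*sin(22x)]
= 23 * cos(22x) * d/dx(22x)
= 23 * 22 * cos(22x)
= 506 * cos(22x)
Evaluate at x = 0:
= 506 * cos(0)
= 506 * 1
= 506

506


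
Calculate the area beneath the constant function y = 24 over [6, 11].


The area under a constant function y = 24 is a rectangle.
Width = 11 - 6 = 5
Height = 24
Area = width * height
= 5 * 24
= 120

120


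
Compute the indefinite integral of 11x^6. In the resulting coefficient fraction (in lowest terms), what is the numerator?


Apply the power rule for integration:
integral of ax^n dx = a/(n+1) * x^(n+1) + C
integral of 11x^6 dx
= 11/7 * x^7 + C
The coefficient in lowest terms is 11/7, and its numerator is 11

11


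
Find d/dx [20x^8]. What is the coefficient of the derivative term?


We apply the power rule: d/dx [ax^n] = a*n * x^(n-1)
d/dx [20x^8]
= 20 * 8 * x^(8-1)
= 160x^7
The coefficient is 160

160


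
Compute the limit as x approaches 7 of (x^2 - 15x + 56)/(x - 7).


Direct substitution gives 0/0, so we factor the numerator.
Factor: (x^2 - 15x + 56) = (x - 7)(x - 8)
Cancel the common factor (x - 7):
(x^2 - 15x + 56)/(x - 7) = (x - 8)
Now substitute x = 7:
= (7) - (8) = -1

-1


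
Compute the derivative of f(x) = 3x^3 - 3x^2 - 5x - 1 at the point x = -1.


Differentiate f(x) = 3x^3 - 3x^2 - 5x - 1 term by term:
f'(x) = 9x^2 - 6x - 5
Substitute x = -1:
f'(-1) = 9 * (-1)^2 - 6 * (-1) - 5
= 9 + 6 - 5
= 10

10


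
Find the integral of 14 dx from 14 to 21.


The integral of a constant k over [a, b] equals k * (b - a).
integral from 14 to 21 of 14 dx
= 14 * (21 - 14)
= 14 * 7
= 98

98


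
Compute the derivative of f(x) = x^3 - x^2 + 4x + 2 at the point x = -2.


Differentiate f(x) = x^3 - x^2 + 4x + 2 term by term:
f'(x) = 3x^2 - 2x + 4
Substitute x = -2:
f'(-2) = 3 * (-2)^2 - 2 * (-2) + 4
= 12 + 4 + 4
= 20

20


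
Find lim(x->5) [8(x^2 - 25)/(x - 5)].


Direct substitution gives 0/0, so we factor the numerator.
Factor: 8(x^2 - 25) = 8 * (x - 5)(x + 5)
Cancel the common factor (x - 5):
8(x^2 - 25)/(x - 5) = 8 * (x + 5)
Now substitute x = 5:
= 8 * (5 + 5) = 80

80


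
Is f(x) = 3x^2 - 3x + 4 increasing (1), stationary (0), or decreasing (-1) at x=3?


Compute f'(x) to determine behavior:
f'(x) = 6x - 3
f'(3) = 6 * 3 - 3
= 18 - 3
= 15
Since f'(3) > 0, the function is increasing (1)

1


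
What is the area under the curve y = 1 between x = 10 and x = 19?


The area under a constant function y = 1 is a rectangle.
Width = 19 - 10 = 9
Height = 1
Area = width * height
= 9 * 1
= 9

9


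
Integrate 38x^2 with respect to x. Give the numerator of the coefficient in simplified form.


Apply the power rule for integration:
integral of ax^n dx = a/(n+1) * x^(n+1) + C
integral of 38x^2 dx
= 38/3 * x^3 + C
The coefficient in lowest terms is 38/3, and its numerator is 38

38


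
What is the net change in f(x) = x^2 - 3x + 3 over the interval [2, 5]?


Net change = f(b) - f(a)
f(x) = x^2 - 3x + 3
Compute f(5):
f(5) = 1 * 5^2 - 3 * 5 + 3
= 25 - 15 + 3
= 13
Compute f(2):
f(2) = 1 * 2^2 - 3 * 2 + 3
= 4 - 6 + 3
= 1
Net change = 13 - 1 = 12

12


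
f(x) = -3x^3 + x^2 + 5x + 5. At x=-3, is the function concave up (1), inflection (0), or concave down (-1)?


Concavity is determined by the sign of f''(x).
f(x) = -3x^3 + x^2 + 5x + 5
f'(x) = -9x^2 + 2x + 5
f''(x) = -18x + 2
f''(-3) = -18 * (-3) + 2
= 54 + 2
= 56
Since f''(-3) > 0, the function is concave up (1)

1


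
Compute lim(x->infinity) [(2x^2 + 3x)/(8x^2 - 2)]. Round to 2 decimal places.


For limits at infinity with equal-degree polynomials,
we compare leading coefficients.
Numerator leading term: 2x^2
Denominator leading term: 8x^2
Divide both by x^2:
lim = (2 + 3/x) / (8 - 2/x^2)
As x -> infinity, the 1/x and 1/x^2 terms vanish:
= 2/8 = 1/4 = 0.25

0.25


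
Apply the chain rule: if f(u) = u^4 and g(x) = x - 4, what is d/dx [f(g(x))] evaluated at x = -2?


Using the chain rule: (f(g(x)))' = f'(g(x)) * g'(x)
First, find g(-2):
g(-2) = 1 * (-2) - 4 = -6
Next, f'(u) = 4u^3
And g'(x) = 1
So f'(g(-2)) * g'(-2)
= 4 * (-6)^3 * 1
= 4 * (-216) * 1
= -864

-864


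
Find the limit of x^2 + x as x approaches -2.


Since polynomials are continuous, we use direct substitution.
lim(x->-2) of x^2 + x
= 1 * (-2)^2 + 1 * (-2) + 0
= 4 - 2 + 0
= 2

2


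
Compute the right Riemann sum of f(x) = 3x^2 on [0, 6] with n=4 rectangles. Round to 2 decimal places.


Right Riemann sum uses right endpoints of each subinterval.
Interval: [0, 6], n = 4
dx = (6 - 0) / 4 = 3/2
Right endpoints: [3/2, 3, 9/2, 6]
f values: [27/4, 27, 243/4, 108]
Sum = dx * (sum of f values)
= 3/2 * 405/2
= 1215/4 = 303.75

303.75


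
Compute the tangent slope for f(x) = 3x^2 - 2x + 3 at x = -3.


The slope of the tangent line equals f'(x) at the point.
f(x) = 3x^2 - 2x + 3
f'(x) = 6x - 2
At x = -3:
f'(-3) = 6 * (-3) - 2
= -18 - 2
= -20

-20


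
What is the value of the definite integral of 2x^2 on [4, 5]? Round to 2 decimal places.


Find the antiderivative of 2x^2:
F(x) = 2/3 * x^3
Apply the Fundamental Theorem of Calculus:
F(5) - F(4)
= 2/3 * 5^3 - 2/3 * 4^3
= 2/3 * (125 - 64)
= 2/3 * 61
= 122/3 ≈ 40.67

40.67


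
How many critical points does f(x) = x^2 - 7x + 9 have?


Find where f'(x) = 0:
f'(x) = 2x - 7
Set f'(x) = 0:
2x - 7 = 0
x = 7 / 2 = 7/2
This is a linear equation in x, so there is exactly one solution.
Number of critical points: 1

1


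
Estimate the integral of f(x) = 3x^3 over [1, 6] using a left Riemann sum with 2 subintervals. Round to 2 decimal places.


Left Riemann sum uses left endpoints of each subinterval.
Interval: [1, 6], n = 2
dx = (6 - 1) / 2 = 5/2
Left endpoints: [1, 7/2]
f values: [3, 1029/8]
Sum = dx * (sum of f values)
= 5/2 * 1053/8
= 5265/16 ≈ 329.06

329.06


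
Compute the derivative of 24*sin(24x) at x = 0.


Apply the chain rule to differentiate 24*sin(24x):
d/dx [24*sin(24x)]
= 24 * cos(24x) * d/dx(24x)
= 24 * 24 * cos(24x)
= 576 * cos(24x)
Evaluate at x = 0:
= 576 * cos(0)
= 576 * 1
= 576

576


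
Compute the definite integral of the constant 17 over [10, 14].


The integral of a constant k over [a, b] equals k * (b - a).
integral from 10 to 14 of 17 dx
= 17 * (14 - 10)
= 17 * 4
= 68

68


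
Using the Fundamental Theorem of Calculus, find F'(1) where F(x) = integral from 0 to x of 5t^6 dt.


By the Fundamental Theorem of Calculus (Part 1):
If F(x) = integral from 0 to x of f(t) dt, then F'(x) = f(x)
Here f(t) = 5t^6
So F'(x) = 5x^6
Evaluate at x = 1:
F'(1) = 5 * 1^6
= 5 * 1
= 5

5


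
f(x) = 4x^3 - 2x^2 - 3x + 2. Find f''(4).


First derivative:
f'(x) = 12x^2 - 4x - 3
Second derivative:
f''(x) = 24x - 4
Substitute x = 4:
f''(4) = 24 * 4 - 4
= 96 - 4
= 92

92


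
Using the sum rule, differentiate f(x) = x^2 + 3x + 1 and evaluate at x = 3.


Differentiate term by term using power and sum rules:
f(x) = x^2 + 3x + 1
f'(x) = 2x + 3
Substitute x = 3:
f'(3) = 2 * 3 + 3
= 6 + 3
= 9

9


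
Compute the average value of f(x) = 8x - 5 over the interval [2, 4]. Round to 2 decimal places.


Average value = 1/(b-a) * integral from a to b of f(x) dx
First compute the integral of 8x - 5:
F(x) = 4x^2 - 5x
F(4) = 4 * 16 - 5 * 4 = 44
F(2) = 4 * 4 - 5 * 2 = 6
Integral = 44 - 6 = 38
Average = 38 / (4 - 2) = 38 / 2
= 19 = 19.00

19.00


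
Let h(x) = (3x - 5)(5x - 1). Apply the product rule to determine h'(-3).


Let u(x) = 3x - 5 and v(x) = 5x - 1
u'(x) = 3
v'(x) = 5
Product rule: h'(x) = u'(x)*v(x) + u(x)*v'(x)
= 3 * (5x - 1) + (3x - 5) * 5
At x = -3:
u(-3) = 3 * (-3) - 5 = -14
v(-3) = 5 * (-3) - 1 = -16
h'(-3) = 3 * (-16) + (-14) * 5
= -48 - 70
= -118

-118


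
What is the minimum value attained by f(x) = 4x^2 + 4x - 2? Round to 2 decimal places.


For a quadratic f(x) = ax^2 + bx + c with a > 0, the minimum is at the vertex.
Vertex x-coordinate: x = -b/(2a)
x = -(4) / (2 * 4)
x = -4/8 = -1/2
Substitute back to find the minimum value:
f(-1/2) = 4 * (-1/2)^2 + 4 * (-1/2) - 2
= 1 - 2 - 2
= -3 = -3.00

-3.00


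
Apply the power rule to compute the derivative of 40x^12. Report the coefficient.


We apply the power rule: d/dx [ax^n] = a*n * x^(n-1)
d/dx [40x^12]
= 40 * 12 * x^(12-1)
= 480x^11
The coefficient is 480

480


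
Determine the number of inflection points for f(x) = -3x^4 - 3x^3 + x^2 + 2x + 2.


Inflection points occur where f''(x) = 0 and concavity changes.
f(x) = -3x^4 - 3x^3 + x^2 + 2x + 2
f'(x) = -12x^3 - 9x^2 + 2x + 2
f''(x) = -36x^2 - 18x + 2
This is a quadratic in x. Use the discriminant to count real roots.
Discriminant = (-18)^2 - 4 * (-36) * 2
= 324 - (-288)
= 612
Since discriminant > 0, f''(x) = 0 has 2 distinct real solutions.
A quadratic with two distinct real roots changes sign at each root, so concavity changes at both.
Number of inflection points: 2

2
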